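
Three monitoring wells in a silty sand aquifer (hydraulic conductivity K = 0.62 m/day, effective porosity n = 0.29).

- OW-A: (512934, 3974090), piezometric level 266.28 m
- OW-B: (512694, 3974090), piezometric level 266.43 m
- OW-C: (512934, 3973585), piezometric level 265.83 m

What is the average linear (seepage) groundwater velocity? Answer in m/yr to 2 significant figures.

∂h/∂x = (266.43 − 266.28) / (512694 − 512934) = -0.0006250
∂h/∂y = (265.83 − 266.28) / (3973585 − 3974090) = +0.0008911
|∇h| = √(-0.0006250² + 0.0008911²) = 0.001088
Seepage velocity v = K·i/n = 0.62 × 0.001088 / 0.29 = 0.002326 m/day = 0.8496 m/yr.

0.85 m/yr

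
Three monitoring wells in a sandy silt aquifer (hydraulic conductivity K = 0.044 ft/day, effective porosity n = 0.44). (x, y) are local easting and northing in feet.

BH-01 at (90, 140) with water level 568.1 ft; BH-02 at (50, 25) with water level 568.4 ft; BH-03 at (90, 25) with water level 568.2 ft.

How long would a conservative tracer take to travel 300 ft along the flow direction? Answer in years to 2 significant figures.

1600 years

Three-point gradient (reference BH-01): Δ to BH-02 = (-40, -115, +0.3), Δ to BH-03 = (0, -115, +0.1).
∂h/∂x = -0.005000, ∂h/∂y = -0.0008696 (det = 4600).
|∇h| = √(-0.005000² + -0.0008696²) = 0.005075
Seepage velocity v = K·i/n = 0.044 × 0.005075 / 0.44 = 0.0005075 ft/day.
t = 300 / 0.0005075 = 5.911e+05 days = 1.62e+03 years.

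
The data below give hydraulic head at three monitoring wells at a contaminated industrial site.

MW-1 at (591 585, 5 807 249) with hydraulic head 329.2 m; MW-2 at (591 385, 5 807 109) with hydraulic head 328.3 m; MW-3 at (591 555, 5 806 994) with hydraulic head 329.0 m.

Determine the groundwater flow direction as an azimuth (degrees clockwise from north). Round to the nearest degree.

266°

With h = a·x + b·y + c and MW-1 as origin, the differences give:
  (-200)·a + (-140)·b = -0.9
  (-30)·a + (-255)·b = -0.2
Eliminate b (×(-255) and ×(-140), subtract): 46800·a = 201.50 → a = ∂h/∂x = +0.004306
Back-substitute: b = ∂h/∂y = +0.0002778.
Flow direction (−∇h) has components (-0.004306 E, -0.0002778 N).
Azimuth = atan2(E, N) = atan2(-0.004306, -0.0002778) = 266.3° ≈ 266°.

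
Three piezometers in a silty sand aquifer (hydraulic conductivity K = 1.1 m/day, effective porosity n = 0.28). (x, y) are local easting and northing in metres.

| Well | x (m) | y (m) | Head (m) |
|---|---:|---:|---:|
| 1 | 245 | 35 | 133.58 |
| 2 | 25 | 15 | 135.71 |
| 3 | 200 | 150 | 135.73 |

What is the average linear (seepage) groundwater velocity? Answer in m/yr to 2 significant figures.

Taking 1 as reference: 2−1 = (-220, -20, +2.13); 3−1 = (-45, 115, +2.15).
Determinant of the coordinate differences = (-220)·115 − (-45)·(-20) = -26200.
∂h/∂x = [(+2.13)·115 − (+2.15)·(-20)] / -26200 = -0.01099
∂h/∂y = [(-220)·(+2.15) − (-45)·(+2.13)] / -26200 = +0.01440
|∇h| = √(-0.01099² + 0.01440²) = 0.01811
Seepage velocity v = K·i/n = 1.1 × 0.01811 / 0.28 = 0.07115 m/day = 25.99 m/yr.

26 m/yr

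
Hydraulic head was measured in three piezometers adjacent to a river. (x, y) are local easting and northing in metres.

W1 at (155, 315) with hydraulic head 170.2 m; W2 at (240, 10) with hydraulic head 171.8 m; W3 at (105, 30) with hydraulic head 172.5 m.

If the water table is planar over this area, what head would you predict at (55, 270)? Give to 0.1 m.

171.1 m

Taking W1 as reference: W2−W1 = (85, -305, +1.6); W3−W1 = (-50, -285, +2.3).
Solve a·Δx + b·Δy = Δh: det = 85·(-285) − (-50)·(-305) = -39475.
∂h/∂x = [(+1.6)·(-285) − (+2.3)·(-305)] / -39475 = -0.006219
∂h/∂y = [85·(+2.3) − (-50)·(+1.6)] / -39475 = -0.006979
h(55, 270) = 170.2 + (-0.006219)·(-100) + (-0.006979)·(-45) = 170.2 +0.622 +0.314 = 171.136 m.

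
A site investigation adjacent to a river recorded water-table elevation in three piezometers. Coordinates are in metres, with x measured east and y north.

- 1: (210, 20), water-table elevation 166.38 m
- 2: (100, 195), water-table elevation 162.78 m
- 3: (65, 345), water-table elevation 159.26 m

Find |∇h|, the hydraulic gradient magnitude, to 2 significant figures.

Three-point gradient (reference 1): Δ to 2 = (-110, 175, -3.60), Δ to 3 = (-145, 325, -7.12).
∂h/∂x = -0.007325, ∂h/∂y = -0.02518 (det = -10375).
|∇h| = √(-0.007325² + -0.02518²) = 0.02622

0.026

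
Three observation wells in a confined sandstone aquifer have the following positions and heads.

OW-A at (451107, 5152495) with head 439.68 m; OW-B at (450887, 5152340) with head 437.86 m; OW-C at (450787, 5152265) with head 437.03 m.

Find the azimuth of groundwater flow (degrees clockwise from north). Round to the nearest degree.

266°

With h = a·x + b·y + c and OW-A as origin, the differences give:
  (-220)·a + (-155)·b = -1.82
  (-320)·a + (-230)·b = -2.65
Eliminate b (×(-230) and ×(-155), subtract): 1000·a = 7.850 → a = ∂h/∂x = +0.007850
Back-substitute: b = ∂h/∂y = +0.0006000.
Flow direction (−∇h) has components (-0.007850 E, -0.0006000 N).
Azimuth = atan2(E, N) = atan2(-0.007850, -0.0006000) = 265.6° ≈ 266°.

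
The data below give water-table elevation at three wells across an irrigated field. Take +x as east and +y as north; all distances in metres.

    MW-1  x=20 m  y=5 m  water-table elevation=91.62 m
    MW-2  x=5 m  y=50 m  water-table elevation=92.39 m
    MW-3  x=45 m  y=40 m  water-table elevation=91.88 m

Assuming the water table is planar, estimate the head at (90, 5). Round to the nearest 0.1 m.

91.0 m

Three-point gradient (reference MW-1): Δ to MW-2 = (-15, 45, +0.77), Δ to MW-3 = (25, 35, +0.26).
∂h/∂x = -0.009242, ∂h/∂y = +0.01403 (det = -1650).
h(90, 5) = 91.62 + (-0.009242)·(70) + (+0.01403)·(0) = 91.62 -0.647 +0.000 = 90.973 m.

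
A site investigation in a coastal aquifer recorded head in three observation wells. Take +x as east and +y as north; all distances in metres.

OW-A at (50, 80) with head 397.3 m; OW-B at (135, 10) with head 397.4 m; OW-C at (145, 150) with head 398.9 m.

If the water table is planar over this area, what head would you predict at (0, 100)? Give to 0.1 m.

Three-point gradient (reference OW-A): Δ to OW-B = (85, -70, +0.1), Δ to OW-C = (95, 70, +1.6).
∂h/∂x = +0.009444, ∂h/∂y = +0.01004 (det = 12600).
h(0, 100) = 397.3 + (+0.009444)·(-50) + (+0.01004)·(20) = 397.3 -0.472 +0.201 = 397.029 m.

397.0 m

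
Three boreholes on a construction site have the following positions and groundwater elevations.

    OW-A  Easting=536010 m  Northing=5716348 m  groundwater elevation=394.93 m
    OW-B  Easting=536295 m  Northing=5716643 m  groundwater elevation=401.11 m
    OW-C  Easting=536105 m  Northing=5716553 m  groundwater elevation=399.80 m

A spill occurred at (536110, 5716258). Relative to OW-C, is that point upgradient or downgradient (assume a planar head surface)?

With h = a·x + b·y + c and OW-A as origin, the differences give:
  285·a + 295·b = +6.18
  95·a + 205·b = +4.87
Eliminate b (×205 and ×295, subtract): 30400·a = -169.750 → a = ∂h/∂x = -0.005584
Back-substitute: b = ∂h/∂y = +0.02634.
Head at (536110, 5716258) = 394.93 + (-0.005584)·(100) + (+0.02634)·(-90) = 392.00 m.
That is lower than the 399.80 m at OW-C, so the point is downgradient.

downgradient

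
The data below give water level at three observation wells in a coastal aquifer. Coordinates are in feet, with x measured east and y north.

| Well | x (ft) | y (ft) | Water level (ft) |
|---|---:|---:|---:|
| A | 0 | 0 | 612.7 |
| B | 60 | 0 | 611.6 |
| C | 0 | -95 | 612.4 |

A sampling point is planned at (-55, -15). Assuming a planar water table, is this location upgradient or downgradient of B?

∂h/∂x = (611.6 − 612.7) / (60 − 0) = -0.01833
∂h/∂y = (612.4 − 612.7) / (-95 − 0) = +0.003158
Head at (-55, -15) = 612.7 + (-0.01833)·(-55) + (+0.003158)·(-15) = 613.66 ft.
That is higher than the 611.6 ft at B, so the point is upgradient.

upgradient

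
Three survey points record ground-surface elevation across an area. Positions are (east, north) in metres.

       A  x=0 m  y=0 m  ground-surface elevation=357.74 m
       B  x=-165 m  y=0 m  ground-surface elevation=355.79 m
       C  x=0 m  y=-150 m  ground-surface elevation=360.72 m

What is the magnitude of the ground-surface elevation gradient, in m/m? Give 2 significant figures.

∂z/∂x = (355.79 − 357.74) / (-165 − 0) = +0.01182
∂z/∂y = (360.72 − 357.74) / (-150 − 0) = -0.01987
|∇f| = √(0.01182² + -0.01987²) = 0.02312 m/m

0.023 m/m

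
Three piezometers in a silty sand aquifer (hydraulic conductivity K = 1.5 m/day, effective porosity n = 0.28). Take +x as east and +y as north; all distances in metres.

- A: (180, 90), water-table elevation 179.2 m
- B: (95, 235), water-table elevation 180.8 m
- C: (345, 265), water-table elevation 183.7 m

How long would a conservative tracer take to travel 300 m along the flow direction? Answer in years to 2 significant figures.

Three-point gradient (reference A): Δ to B = (-85, 145, +1.6), Δ to C = (165, 175, +4.5).
∂h/∂x = +0.009601, ∂h/∂y = +0.01666 (det = -38800).
|∇h| = √(0.009601² + 0.01666²) = 0.01923
Seepage velocity v = K·i/n = 1.5 × 0.01923 / 0.28 = 0.103 m/day.
t = 300 / 0.103 = 2913 days = 7.98 years.

8.0 years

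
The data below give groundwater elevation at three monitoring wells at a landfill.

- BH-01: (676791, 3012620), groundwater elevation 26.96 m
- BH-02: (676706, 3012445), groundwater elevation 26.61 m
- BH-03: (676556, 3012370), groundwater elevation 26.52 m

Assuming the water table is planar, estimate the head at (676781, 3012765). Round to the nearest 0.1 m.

27.3 m

Taking BH-01 as reference: BH-02−BH-01 = (-85, -175, -0.35); BH-03−BH-01 = (-235, -250, -0.44).
Determinant of the coordinate differences = (-85)·(-250) − (-235)·(-175) = -19875.
∂h/∂x = [(-0.35)·(-250) − (-0.44)·(-175)] / -19875 = -0.0005283
∂h/∂y = [(-85)·(-0.44) − (-235)·(-0.35)] / -19875 = +0.002257
h(676781, 3012765) = 26.96 + (-0.0005283)·(-10) + (+0.002257)·(145) = 26.96 +0.005 +0.327 = 27.292 m.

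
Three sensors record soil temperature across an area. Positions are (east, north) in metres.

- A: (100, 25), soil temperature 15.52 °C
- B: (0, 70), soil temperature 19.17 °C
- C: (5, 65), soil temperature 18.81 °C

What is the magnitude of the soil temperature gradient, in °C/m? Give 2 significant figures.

Taking A as reference: B−A = (-100, 45, +3.65); C−A = (-95, 40, +3.29).
Solve a·Δx + b·Δy = ΔT: det = (-100)·40 − (-95)·45 = 275.
∂T/∂x = [(+3.65)·40 − (+3.29)·45] / 275 = -0.007455
∂T/∂y = [(-100)·(+3.29) − (-95)·(+3.65)] / 275 = +0.06455
|∇f| = √(-0.007455² + 0.06455²) = 0.06498 °C/m

0.065 °C/m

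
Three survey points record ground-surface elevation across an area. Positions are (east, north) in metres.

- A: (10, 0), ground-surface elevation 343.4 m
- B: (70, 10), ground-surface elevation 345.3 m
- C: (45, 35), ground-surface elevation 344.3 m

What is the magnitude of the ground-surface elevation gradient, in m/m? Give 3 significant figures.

0.0336 m/m

With z = a·x + b·y + c and A as origin, the differences give:
  60·a + 10·b = +1.9
  35·a + 35·b = +0.9
Eliminate b (×35 and ×10, subtract): 1750·a = 57.50 → a = ∂z/∂x = +0.03286
Back-substitute: b = ∂z/∂y = -0.007143.
|∇f| = √(0.03286² + -0.007143²) = 0.03363 m/m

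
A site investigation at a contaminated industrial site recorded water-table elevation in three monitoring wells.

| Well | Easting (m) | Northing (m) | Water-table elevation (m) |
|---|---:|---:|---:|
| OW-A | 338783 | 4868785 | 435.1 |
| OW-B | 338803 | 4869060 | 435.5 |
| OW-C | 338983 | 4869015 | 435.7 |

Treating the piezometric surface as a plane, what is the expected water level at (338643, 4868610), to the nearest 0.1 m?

434.7 m

With h = a·x + b·y + c and OW-A as origin, the differences give:
  20·a + 275·b = +0.4
  200·a + 230·b = +0.6
Eliminate b (×230 and ×275, subtract): -50400·a = -73.00 → a = ∂h/∂x = +0.001448
Back-substitute: b = ∂h/∂y = +0.001349.
h(338643, 4868610) = 435.1 + (+0.001448)·(-140) + (+0.001349)·(-175) = 435.1 -0.203 -0.236 = 434.661 m.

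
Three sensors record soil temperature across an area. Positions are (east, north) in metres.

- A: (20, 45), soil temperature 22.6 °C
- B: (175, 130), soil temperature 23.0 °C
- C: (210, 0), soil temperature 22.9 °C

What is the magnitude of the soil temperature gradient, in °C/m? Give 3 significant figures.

Differences from A: to B (Δx, Δy, Δh) = (155, 85, +0.4); to C = (190, -45, +0.3).
Solve a·Δx + b·Δy = ΔT: det = 155·(-45) − 190·85 = -23125.
∂T/∂x = [(+0.4)·(-45) − (+0.3)·85] / -23125 = +0.001881
∂T/∂y = [155·(+0.3) − 190·(+0.4)] / -23125 = +0.001276
|∇f| = √(0.001881² + 0.001276²) = 0.002273 °C/m

0.00227 °C/m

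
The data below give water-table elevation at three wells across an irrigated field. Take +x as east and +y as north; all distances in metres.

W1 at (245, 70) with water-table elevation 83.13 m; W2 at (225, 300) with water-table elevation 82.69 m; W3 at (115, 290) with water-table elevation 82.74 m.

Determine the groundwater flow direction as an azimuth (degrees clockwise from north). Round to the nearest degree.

Taking W1 as reference: W2−W1 = (-20, 230, -0.44); W3−W1 = (-130, 220, -0.39).
Determinant of the coordinate differences = (-20)·220 − (-130)·230 = 25500.
∂h/∂x = [(-0.44)·220 − (-0.39)·230] / 25500 = -0.0002784
∂h/∂y = [(-20)·(-0.39) − (-130)·(-0.44)] / 25500 = -0.001937
Flow direction (−∇h) has components (+0.0002784 E, +0.001937 N).
Azimuth = atan2(E, N) = atan2(+0.0002784, +0.001937) = 8.2° ≈ 008°.

008°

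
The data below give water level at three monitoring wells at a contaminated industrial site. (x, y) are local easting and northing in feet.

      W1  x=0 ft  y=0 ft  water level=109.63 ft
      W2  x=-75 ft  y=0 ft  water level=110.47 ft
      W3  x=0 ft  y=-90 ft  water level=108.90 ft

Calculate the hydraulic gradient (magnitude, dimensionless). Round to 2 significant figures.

∂h/∂x = (110.47 − 109.63) / (-75 − 0) = -0.01120
∂h/∂y = (108.90 − 109.63) / (-90 − 0) = +0.008111
|∇h| = √(-0.01120² + 0.008111²) = 0.01383

0.014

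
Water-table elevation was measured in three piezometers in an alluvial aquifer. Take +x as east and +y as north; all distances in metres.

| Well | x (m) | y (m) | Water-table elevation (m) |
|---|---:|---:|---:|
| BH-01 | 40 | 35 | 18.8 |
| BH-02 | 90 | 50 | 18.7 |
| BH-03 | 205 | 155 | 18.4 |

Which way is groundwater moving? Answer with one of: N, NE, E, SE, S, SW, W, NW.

NE

With h = a·x + b·y + c and BH-01 as origin, the differences give:
  50·a + 15·b = -0.1
  165·a + 120·b = -0.4
Eliminate b (×120 and ×15, subtract): 3525·a = -6.00 → a = ∂h/∂x = -0.001702
Back-substitute: b = ∂h/∂y = -0.0009929.
Flow = −∇h = (+0.001702 east, +0.0009929 north), which points northeast.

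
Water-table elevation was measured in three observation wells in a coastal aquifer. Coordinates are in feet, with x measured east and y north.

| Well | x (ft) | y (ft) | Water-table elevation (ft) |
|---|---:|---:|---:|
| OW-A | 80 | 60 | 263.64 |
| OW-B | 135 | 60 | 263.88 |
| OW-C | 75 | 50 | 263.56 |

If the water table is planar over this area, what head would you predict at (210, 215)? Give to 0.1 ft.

With h = a·x + b·y + c and OW-A as origin, the differences give:
  55·a + 0·b = +0.24
  (-5)·a + (-10)·b = -0.08
Eliminate b (×(-10) and ×0, subtract): -550·a = -2.400 → a = ∂h/∂x = +0.004364
Back-substitute: b = ∂h/∂y = +0.005818.
h(210, 215) = 263.64 + (+0.004364)·(130) + (+0.005818)·(155) = 263.64 +0.567 +0.902 = 265.109 ft.

265.1 ft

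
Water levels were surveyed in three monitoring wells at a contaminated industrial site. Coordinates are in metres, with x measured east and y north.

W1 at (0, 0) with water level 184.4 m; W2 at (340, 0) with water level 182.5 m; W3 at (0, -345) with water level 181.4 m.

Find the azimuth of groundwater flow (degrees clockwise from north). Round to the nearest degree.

147°

∂h/∂x = (182.5 − 184.4) / (340 − 0) = -0.005588
∂h/∂y = (181.4 − 184.4) / (-345 − 0) = +0.008696
Flow direction (−∇h) has components (+0.005588 E, -0.008696 N).
Azimuth = atan2(E, N) = atan2(+0.005588, -0.008696) = 147.3° ≈ 147°.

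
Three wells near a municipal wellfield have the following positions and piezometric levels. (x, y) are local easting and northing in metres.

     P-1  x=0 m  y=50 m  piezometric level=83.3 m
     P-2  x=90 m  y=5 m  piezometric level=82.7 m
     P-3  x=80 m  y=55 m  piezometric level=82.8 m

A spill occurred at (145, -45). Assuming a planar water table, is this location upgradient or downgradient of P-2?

Taking P-1 as reference: P-2−P-1 = (90, -45, -0.6); P-3−P-1 = (80, 5, -0.5).
Solve a·Δx + b·Δy = Δh: det = 90·5 − 80·(-45) = 4050.
∂h/∂x = [(-0.6)·5 − (-0.5)·(-45)] / 4050 = -0.006296
∂h/∂y = [90·(-0.5) − 80·(-0.6)] / 4050 = +0.0007407
Head at (145, -45) = 83.3 + (-0.006296)·(145) + (+0.0007407)·(-95) = 82.32 m.
That is lower than the 82.7 m at P-2, so the point is downgradient.

downgradient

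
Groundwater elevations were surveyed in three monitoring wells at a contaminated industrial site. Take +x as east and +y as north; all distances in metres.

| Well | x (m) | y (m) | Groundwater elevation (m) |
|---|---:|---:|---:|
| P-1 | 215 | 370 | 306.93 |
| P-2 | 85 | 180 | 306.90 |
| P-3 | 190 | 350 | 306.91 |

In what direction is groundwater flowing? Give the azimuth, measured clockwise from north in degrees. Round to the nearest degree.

300°

With h = a·x + b·y + c and P-1 as origin, the differences give:
  (-130)·a + (-190)·b = -0.03
  (-25)·a + (-20)·b = -0.02
Eliminate b (×(-20) and ×(-190), subtract): -2150·a = -3.200 → a = ∂h/∂x = +0.001488
Back-substitute: b = ∂h/∂y = -0.0008605.
Flow direction (−∇h) has components (-0.001488 E, +0.0008605 N).
Azimuth = atan2(E, N) = atan2(-0.001488, +0.0008605) = 300.0° ≈ 300°.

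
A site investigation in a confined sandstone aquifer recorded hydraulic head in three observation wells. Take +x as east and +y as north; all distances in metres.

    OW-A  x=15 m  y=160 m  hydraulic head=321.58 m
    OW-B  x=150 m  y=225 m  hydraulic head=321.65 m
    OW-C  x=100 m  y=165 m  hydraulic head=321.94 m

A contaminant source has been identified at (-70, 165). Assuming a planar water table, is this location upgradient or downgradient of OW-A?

downgradient

Taking OW-A as reference: OW-B−OW-A = (135, 65, +0.07); OW-C−OW-A = (85, 5, +0.36).
Solve a·Δx + b·Δy = Δh: det = 135·5 − 85·65 = -4850.
∂h/∂x = [(+0.07)·5 − (+0.36)·65] / -4850 = +0.004753
∂h/∂y = [135·(+0.36) − 85·(+0.07)] / -4850 = -0.008794
Head at (-70, 165) = 321.58 + (+0.004753)·(-85) + (-0.008794)·(5) = 321.13 m.
That is lower than the 321.58 m at OW-A, so the point is downgradient.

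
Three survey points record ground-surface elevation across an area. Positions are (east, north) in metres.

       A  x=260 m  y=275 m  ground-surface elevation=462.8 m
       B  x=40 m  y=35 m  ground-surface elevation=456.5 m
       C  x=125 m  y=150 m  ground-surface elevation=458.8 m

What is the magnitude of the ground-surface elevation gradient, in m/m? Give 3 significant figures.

Taking A as reference: B−A = (-220, -240, -6.3); C−A = (-135, -125, -4.0).
Determinant of the coordinate differences = (-220)·(-125) − (-135)·(-240) = -4900.
∂z/∂x = [(-6.3)·(-125) − (-4.0)·(-240)] / -4900 = +0.03520
∂z/∂y = [(-220)·(-4.0) − (-135)·(-6.3)] / -4900 = -0.006020
|∇f| = √(0.03520² + -0.006020²) = 0.03571 m/m

0.0357 m/m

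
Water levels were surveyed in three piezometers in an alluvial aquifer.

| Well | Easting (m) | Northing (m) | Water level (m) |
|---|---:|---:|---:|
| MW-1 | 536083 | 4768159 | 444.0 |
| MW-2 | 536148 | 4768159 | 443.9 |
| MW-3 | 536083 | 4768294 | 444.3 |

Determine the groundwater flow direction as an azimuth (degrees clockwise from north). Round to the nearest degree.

∂h/∂x = (443.9 − 444.0) / (536148 − 536083) = -0.001538
∂h/∂y = (444.3 − 444.0) / (4768294 − 4768159) = +0.002222
Flow direction (−∇h) has components (+0.001538 E, -0.002222 N).
Azimuth = atan2(E, N) = atan2(+0.001538, -0.002222) = 145.3° ≈ 145°.

145°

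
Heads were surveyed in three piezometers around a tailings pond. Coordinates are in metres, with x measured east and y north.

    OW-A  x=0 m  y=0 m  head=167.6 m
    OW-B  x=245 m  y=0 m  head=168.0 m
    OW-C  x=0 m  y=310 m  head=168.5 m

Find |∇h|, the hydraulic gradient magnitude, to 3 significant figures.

0.00333

∂h/∂x = (168.0 − 167.6) / (245 − 0) = +0.001633
∂h/∂y = (168.5 − 167.6) / (310 − 0) = +0.002903
|∇h| = √(0.001633² + 0.002903²) = 0.003331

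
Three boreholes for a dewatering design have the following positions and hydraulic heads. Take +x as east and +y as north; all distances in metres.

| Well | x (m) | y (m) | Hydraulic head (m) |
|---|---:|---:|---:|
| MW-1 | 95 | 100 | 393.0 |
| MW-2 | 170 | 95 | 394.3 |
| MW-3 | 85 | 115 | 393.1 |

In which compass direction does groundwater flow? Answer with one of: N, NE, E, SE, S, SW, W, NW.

SW

Differences from MW-1: to MW-2 (Δx, Δy, Δh) = (75, -5, +1.3); to MW-3 = (-10, 15, +0.1).
Solve a·Δx + b·Δy = Δh: det = 75·15 − (-10)·(-5) = 1075.
∂h/∂x = [(+1.3)·15 − (+0.1)·(-5)] / 1075 = +0.01860
∂h/∂y = [75·(+0.1) − (-10)·(+1.3)] / 1075 = +0.01907
Flow = −∇h = (-0.01860 east, -0.01907 north), which points southwest.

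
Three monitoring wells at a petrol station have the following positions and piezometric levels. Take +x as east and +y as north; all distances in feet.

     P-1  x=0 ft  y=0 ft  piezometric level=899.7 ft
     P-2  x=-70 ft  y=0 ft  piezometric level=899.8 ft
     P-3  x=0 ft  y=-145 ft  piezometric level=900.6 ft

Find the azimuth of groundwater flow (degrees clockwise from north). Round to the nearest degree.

∂h/∂x = (899.8 − 899.7) / (-70 − 0) = -0.001429
∂h/∂y = (900.6 − 899.7) / (-145 − 0) = -0.006207
Flow direction (−∇h) has components (+0.001429 E, +0.006207 N).
Azimuth = atan2(E, N) = atan2(+0.001429, +0.006207) = 13.0° ≈ 013°.

013°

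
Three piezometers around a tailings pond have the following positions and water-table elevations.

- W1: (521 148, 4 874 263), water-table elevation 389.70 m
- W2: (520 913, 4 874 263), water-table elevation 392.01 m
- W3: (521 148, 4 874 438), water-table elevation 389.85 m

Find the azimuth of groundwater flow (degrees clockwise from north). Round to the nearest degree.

∂h/∂x = (392.01 − 389.70) / (520913 − 521148) = -0.009830
∂h/∂y = (389.85 − 389.70) / (4874438 − 4874263) = +0.0008571
Flow direction (−∇h) has components (+0.009830 E, -0.0008571 N).
Azimuth = atan2(E, N) = atan2(+0.009830, -0.0008571) = 95.0° ≈ 095°.

095°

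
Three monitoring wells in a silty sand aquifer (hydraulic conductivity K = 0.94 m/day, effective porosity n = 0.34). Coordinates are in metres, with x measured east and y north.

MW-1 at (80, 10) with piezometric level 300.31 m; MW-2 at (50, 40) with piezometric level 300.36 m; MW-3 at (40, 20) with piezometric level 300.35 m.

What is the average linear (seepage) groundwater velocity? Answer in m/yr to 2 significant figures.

1.2 m/yr

Taking MW-1 as reference: MW-2−MW-1 = (-30, 30, +0.05); MW-3−MW-1 = (-40, 10, +0.04).
Determinant of the coordinate differences = (-30)·10 − (-40)·30 = 900.
∂h/∂x = [(+0.05)·10 − (+0.04)·30] / 900 = -0.0007778
∂h/∂y = [(-30)·(+0.04) − (-40)·(+0.05)] / 900 = +0.0008889
|∇h| = √(-0.0007778² + 0.0008889²) = 0.001181
Seepage velocity v = K·i/n = 0.94 × 0.001181 / 0.34 = 0.003265 m/day = 1.193 m/yr.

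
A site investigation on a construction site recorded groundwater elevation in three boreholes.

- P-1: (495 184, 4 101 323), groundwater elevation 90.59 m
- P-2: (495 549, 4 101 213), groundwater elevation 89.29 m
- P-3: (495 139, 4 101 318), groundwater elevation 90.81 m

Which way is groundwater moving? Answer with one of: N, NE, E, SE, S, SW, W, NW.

Taking P-1 as reference: P-2−P-1 = (365, -110, -1.30); P-3−P-1 = (-45, -5, +0.22).
Solve a·Δx + b·Δy = Δh: det = 365·(-5) − (-45)·(-110) = -6775.
∂h/∂x = [(-1.30)·(-5) − (+0.22)·(-110)] / -6775 = -0.004531
∂h/∂y = [365·(+0.22) − (-45)·(-1.30)] / -6775 = -0.003218
Flow = −∇h = (+0.004531 east, +0.003218 north), which points northeast.

NE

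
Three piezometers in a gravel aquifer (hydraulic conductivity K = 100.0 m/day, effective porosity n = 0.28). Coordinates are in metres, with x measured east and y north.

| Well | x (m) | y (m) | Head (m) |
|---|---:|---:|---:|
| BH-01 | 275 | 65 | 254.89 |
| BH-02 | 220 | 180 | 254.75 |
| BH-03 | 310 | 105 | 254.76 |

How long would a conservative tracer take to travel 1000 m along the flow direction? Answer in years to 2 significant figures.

With h = a·x + b·y + c and BH-01 as origin, the differences give:
  (-55)·a + 115·b = -0.14
  35·a + 40·b = -0.13
Eliminate b (×40 and ×115, subtract): -6225·a = 9.350 → a = ∂h/∂x = -0.001502
Back-substitute: b = ∂h/∂y = -0.001936.
|∇h| = √(-0.001502² + -0.001936²) = 0.00245
Seepage velocity v = K·i/n = 100.0 × 0.00245 / 0.28 = 0.875 m/day.
t = 1000 / 0.875 = 1143 days = 3.13 years.

3.1 years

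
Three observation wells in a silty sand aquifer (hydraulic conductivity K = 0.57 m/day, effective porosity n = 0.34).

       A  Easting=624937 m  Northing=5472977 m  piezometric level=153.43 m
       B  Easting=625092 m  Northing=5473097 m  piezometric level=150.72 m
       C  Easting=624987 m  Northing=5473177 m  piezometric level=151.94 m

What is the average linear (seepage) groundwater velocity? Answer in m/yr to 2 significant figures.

Differences from A: to B (Δx, Δy, Δh) = (155, 120, -2.71); to C = (50, 200, -1.49).
Determinant of the coordinate differences = 155·200 − 50·120 = 25000.
∂h/∂x = [(-2.71)·200 − (-1.49)·120] / 25000 = -0.01453
∂h/∂y = [155·(-1.49) − 50·(-2.71)] / 25000 = -0.003818
|∇h| = √(-0.01453² + -0.003818²) = 0.01502
Seepage velocity v = K·i/n = 0.57 × 0.01502 / 0.34 = 0.02518 m/day = 9.197 m/yr.

9.2 m/yr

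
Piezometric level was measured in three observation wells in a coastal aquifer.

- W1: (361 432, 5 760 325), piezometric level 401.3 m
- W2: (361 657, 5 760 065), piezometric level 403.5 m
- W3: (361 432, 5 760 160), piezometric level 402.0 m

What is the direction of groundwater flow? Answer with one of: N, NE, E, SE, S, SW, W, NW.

Three-point gradient (reference W1): Δ to W2 = (225, -260, +2.2), Δ to W3 = (0, -165, +0.7).
∂h/∂x = +0.004875, ∂h/∂y = -0.004242 (det = -37125).
Flow = −∇h = (-0.004875 east, +0.004242 north), which points northwest.

NW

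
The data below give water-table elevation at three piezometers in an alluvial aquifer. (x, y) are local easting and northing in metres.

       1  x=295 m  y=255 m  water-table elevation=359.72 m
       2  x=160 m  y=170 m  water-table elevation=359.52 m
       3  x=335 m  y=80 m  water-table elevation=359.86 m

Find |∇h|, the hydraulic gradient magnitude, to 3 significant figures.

0.00178

With h = a·x + b·y + c and 1 as origin, the differences give:
  (-135)·a + (-85)·b = -0.20
  40·a + (-175)·b = +0.14
Eliminate b (×(-175) and ×(-85), subtract): 27025·a = 46.900 → a = ∂h/∂x = +0.001735
Back-substitute: b = ∂h/∂y = -0.0004033.
|∇h| = √(0.001735² + -0.0004033²) = 0.001781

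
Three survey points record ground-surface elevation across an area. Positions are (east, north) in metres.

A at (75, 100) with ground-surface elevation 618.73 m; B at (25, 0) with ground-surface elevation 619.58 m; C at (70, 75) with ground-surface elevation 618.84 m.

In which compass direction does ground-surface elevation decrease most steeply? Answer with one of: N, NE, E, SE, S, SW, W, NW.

Differences from A: to B (Δx, Δy, Δh) = (-50, -100, +0.85); to C = (-5, -25, +0.11).
Determinant of the coordinate differences = (-50)·(-25) − (-5)·(-100) = 750.
∂z/∂x = [(+0.85)·(-25) − (+0.11)·(-100)] / 750 = -0.01367
∂z/∂y = [(-50)·(+0.11) − (-5)·(+0.85)] / 750 = -0.001667
Steepest decrease is along −∇f = (+0.01367 E, +0.001667 N) → east.

E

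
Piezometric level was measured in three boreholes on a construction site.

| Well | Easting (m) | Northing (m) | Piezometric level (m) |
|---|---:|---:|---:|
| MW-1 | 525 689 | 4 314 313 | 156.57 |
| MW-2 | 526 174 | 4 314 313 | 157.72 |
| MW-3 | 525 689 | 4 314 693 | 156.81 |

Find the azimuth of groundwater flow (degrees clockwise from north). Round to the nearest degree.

255°

∂h/∂x = (157.72 − 156.57) / (526174 − 525689) = +0.002371
∂h/∂y = (156.81 − 156.57) / (4314693 − 4314313) = +0.0006316
Flow direction (−∇h) has components (-0.002371 E, -0.0006316 N).
Azimuth = atan2(E, N) = atan2(-0.002371, -0.0006316) = 255.1° ≈ 255°.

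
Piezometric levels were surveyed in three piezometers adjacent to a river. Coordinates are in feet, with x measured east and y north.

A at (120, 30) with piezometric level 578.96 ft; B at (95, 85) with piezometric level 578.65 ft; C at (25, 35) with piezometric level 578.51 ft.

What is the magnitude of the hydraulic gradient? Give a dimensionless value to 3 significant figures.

0.00578

Taking A as reference: B−A = (-25, 55, -0.31); C−A = (-95, 5, -0.45).
Determinant of the coordinate differences = (-25)·5 − (-95)·55 = 5100.
∂h/∂x = [(-0.31)·5 − (-0.45)·55] / 5100 = +0.004549
∂h/∂y = [(-25)·(-0.45) − (-95)·(-0.31)] / 5100 = -0.003569
|∇h| = √(0.004549² + -0.003569²) = 0.005782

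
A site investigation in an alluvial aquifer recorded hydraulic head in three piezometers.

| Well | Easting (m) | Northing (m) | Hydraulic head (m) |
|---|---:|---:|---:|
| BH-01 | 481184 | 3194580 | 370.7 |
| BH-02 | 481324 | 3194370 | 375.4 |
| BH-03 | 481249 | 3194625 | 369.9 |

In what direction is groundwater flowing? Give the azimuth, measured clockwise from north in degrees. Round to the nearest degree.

354°

With h = a·x + b·y + c and BH-01 as origin, the differences give:
  140·a + (-210)·b = +4.7
  65·a + 45·b = -0.8
Eliminate b (×45 and ×(-210), subtract): 19950·a = 43.50 → a = ∂h/∂x = +0.002180
Back-substitute: b = ∂h/∂y = -0.02093.
Flow direction (−∇h) has components (-0.002180 E, +0.02093 N).
Azimuth = atan2(E, N) = atan2(-0.002180, +0.02093) = 354.1° ≈ 354°.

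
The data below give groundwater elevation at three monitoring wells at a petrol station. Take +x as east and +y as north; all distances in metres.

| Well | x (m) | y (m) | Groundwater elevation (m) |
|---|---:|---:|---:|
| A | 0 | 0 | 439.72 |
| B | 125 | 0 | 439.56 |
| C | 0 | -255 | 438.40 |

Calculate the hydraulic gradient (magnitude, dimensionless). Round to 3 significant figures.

0.00533

∂h/∂x = (439.56 − 439.72) / (125 − 0) = -0.001280
∂h/∂y = (438.40 − 439.72) / (-255 − 0) = +0.005176
|∇h| = √(-0.001280² + 0.005176²) = 0.005332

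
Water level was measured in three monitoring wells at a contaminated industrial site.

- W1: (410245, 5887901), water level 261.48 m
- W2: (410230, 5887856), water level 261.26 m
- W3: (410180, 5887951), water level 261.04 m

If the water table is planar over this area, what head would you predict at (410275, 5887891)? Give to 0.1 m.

Three-point gradient (reference W1): Δ to W2 = (-15, -45, -0.22), Δ to W3 = (-65, 50, -0.44).
∂h/∂x = +0.008381, ∂h/∂y = +0.002095 (det = -3675).
h(410275, 5887891) = 261.48 + (+0.008381)·(30) + (+0.002095)·(-10) = 261.48 +0.251 -0.021 = 261.710 m.

261.7 m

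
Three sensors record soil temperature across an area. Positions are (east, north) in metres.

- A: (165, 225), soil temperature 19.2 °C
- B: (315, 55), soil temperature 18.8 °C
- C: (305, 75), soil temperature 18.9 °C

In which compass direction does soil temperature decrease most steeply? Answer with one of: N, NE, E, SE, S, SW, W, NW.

Three-point gradient (reference A): Δ to B = (150, -170, -0.4), Δ to C = (140, -150, -0.3).
∂T/∂x = +0.006923, ∂T/∂y = +0.008462 (det = 1300).
Steepest decrease is along −∇f = (-0.006923 E, -0.008462 N) → southwest.

SW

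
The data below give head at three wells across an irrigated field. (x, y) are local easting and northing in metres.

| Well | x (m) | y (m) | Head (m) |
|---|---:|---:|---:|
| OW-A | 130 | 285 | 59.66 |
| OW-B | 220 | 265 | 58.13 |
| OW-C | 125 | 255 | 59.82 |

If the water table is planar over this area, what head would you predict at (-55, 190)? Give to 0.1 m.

Three-point gradient (reference OW-A): Δ to OW-B = (90, -20, -1.53), Δ to OW-C = (-5, -30, +0.16).
∂h/∂x = -0.01754, ∂h/∂y = -0.002411 (det = -2800).
h(-55, 190) = 59.66 + (-0.01754)·(-185) + (-0.002411)·(-95) = 59.66 +3.244 +0.229 = 63.133 m.

63.1 m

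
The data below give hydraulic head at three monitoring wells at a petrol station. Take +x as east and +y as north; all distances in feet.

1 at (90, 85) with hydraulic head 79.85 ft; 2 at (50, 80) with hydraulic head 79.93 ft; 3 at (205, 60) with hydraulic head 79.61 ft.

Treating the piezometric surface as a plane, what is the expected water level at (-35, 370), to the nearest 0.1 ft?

Taking 1 as reference: 2−1 = (-40, -5, +0.08); 3−1 = (115, -25, -0.24).
Determinant of the coordinate differences = (-40)·(-25) − 115·(-5) = 1575.
∂h/∂x = [(+0.08)·(-25) − (-0.24)·(-5)] / 1575 = -0.002032
∂h/∂y = [(-40)·(-0.24) − 115·(+0.08)] / 1575 = +0.0002540
h(-35, 370) = 79.85 + (-0.002032)·(-125) + (+0.0002540)·(285) = 79.85 +0.254 +0.072 = 80.176 ft.

80.2 ft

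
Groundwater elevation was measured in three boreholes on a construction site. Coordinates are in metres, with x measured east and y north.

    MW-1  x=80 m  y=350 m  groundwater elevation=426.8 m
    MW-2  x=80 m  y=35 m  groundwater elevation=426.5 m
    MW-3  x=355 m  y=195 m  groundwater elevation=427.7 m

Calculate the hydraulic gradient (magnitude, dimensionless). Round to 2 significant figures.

With h = a·x + b·y + c and MW-1 as origin, the differences give:
  0·a + (-315)·b = -0.3
  275·a + (-155)·b = +0.9
Eliminate b (×(-155) and ×(-315), subtract): 86625·a = 330.00 → a = ∂h/∂x = +0.003810
Back-substitute: b = ∂h/∂y = +0.0009524.
|∇h| = √(0.003810² + 0.0009524²) = 0.003927

0.0039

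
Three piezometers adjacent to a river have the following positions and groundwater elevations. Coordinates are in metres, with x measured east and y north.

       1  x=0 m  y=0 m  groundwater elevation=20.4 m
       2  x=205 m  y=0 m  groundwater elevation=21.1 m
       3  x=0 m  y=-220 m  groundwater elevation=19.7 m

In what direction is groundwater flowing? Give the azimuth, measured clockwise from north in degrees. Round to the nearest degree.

227°

∂h/∂x = (21.1 − 20.4) / (205 − 0) = +0.003415
∂h/∂y = (19.7 − 20.4) / (-220 − 0) = +0.003182
Flow direction (−∇h) has components (-0.003415 E, -0.003182 N).
Azimuth = atan2(E, N) = atan2(-0.003415, -0.003182) = 227.0° ≈ 227°.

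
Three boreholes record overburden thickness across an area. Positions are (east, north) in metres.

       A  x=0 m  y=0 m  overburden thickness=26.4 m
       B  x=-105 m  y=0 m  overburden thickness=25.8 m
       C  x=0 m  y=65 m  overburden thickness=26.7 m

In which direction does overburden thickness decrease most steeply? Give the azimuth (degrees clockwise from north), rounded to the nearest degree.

231°

∂d/∂x = (25.8 − 26.4) / (-105 − 0) = +0.005714
∂d/∂y = (26.7 − 26.4) / (65 − 0) = +0.004615
Steepest decrease is along −∇f: components (-0.005714 E, -0.004615 N).
Azimuth = atan2(-0.005714, -0.004615) = 231.1° ≈ 231°.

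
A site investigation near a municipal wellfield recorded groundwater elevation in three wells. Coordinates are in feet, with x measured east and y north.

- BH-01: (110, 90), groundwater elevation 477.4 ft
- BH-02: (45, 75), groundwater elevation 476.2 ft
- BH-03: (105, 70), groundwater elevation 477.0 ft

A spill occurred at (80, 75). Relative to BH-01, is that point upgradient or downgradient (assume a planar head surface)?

Taking BH-01 as reference: BH-02−BH-01 = (-65, -15, -1.2); BH-03−BH-01 = (-5, -20, -0.4).
Determinant of the coordinate differences = (-65)·(-20) − (-5)·(-15) = 1225.
∂h/∂x = [(-1.2)·(-20) − (-0.4)·(-15)] / 1225 = +0.01469
∂h/∂y = [(-65)·(-0.4) − (-5)·(-1.2)] / 1225 = +0.01633
Head at (80, 75) = 477.4 + (+0.01469)·(-30) + (+0.01633)·(-15) = 476.71 ft.
That is lower than the 477.4 ft at BH-01, so the point is downgradient.

downgradient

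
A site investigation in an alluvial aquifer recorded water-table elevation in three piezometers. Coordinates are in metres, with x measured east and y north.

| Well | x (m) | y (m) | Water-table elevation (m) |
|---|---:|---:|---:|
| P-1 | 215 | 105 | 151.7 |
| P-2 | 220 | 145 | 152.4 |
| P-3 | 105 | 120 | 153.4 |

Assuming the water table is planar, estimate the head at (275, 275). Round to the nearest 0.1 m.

154.2 m

Taking P-1 as reference: P-2−P-1 = (5, 40, +0.7); P-3−P-1 = (-110, 15, +1.7).
Solve a·Δx + b·Δy = Δh: det = 5·15 − (-110)·40 = 4475.
∂h/∂x = [(+0.7)·15 − (+1.7)·40] / 4475 = -0.01285
∂h/∂y = [5·(+1.7) − (-110)·(+0.7)] / 4475 = +0.01911
h(275, 275) = 151.7 + (-0.01285)·(60) + (+0.01911)·(170) = 151.7 -0.771 +3.248 = 154.177 m.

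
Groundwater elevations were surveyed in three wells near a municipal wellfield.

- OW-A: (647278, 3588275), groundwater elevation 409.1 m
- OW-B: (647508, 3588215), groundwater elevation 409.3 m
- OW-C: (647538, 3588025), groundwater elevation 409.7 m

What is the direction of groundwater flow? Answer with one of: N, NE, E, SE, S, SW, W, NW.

N

Three-point gradient (reference OW-A): Δ to OW-B = (230, -60, +0.2), Δ to OW-C = (260, -250, +0.6).
∂h/∂x = +0.0003341, ∂h/∂y = -0.002053 (det = -41900).
Flow = −∇h = (-0.0003341 east, +0.002053 north), which points north.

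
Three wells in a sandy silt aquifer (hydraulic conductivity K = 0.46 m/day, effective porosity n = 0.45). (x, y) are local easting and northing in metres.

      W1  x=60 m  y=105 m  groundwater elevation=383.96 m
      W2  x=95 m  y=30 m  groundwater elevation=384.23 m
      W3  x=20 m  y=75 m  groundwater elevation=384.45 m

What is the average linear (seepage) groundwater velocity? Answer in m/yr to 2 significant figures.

3.7 m/yr

With h = a·x + b·y + c and W1 as origin, the differences give:
  35·a + (-75)·b = +0.27
  (-40)·a + (-30)·b = +0.49
Eliminate b (×(-30) and ×(-75), subtract): -4050·a = 28.650 → a = ∂h/∂x = -0.007074
Back-substitute: b = ∂h/∂y = -0.006901.
|∇h| = √(-0.007074² + -0.006901²) = 0.009883
Seepage velocity v = K·i/n = 0.46 × 0.009883 / 0.45 = 0.0101 m/day = 3.689 m/yr.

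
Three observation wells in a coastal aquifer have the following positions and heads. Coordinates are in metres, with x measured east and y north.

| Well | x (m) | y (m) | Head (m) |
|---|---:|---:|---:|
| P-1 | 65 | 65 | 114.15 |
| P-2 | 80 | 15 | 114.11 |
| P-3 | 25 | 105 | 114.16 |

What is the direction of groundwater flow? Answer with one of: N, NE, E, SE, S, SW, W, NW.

SW

Taking P-1 as reference: P-2−P-1 = (15, -50, -0.04); P-3−P-1 = (-40, 40, +0.01).
Determinant of the coordinate differences = 15·40 − (-40)·(-50) = -1400.
∂h/∂x = [(-0.04)·40 − (+0.01)·(-50)] / -1400 = +0.0007857
∂h/∂y = [15·(+0.01) − (-40)·(-0.04)] / -1400 = +0.001036
Flow = −∇h = (-0.0007857 east, -0.001036 north), which points southwest.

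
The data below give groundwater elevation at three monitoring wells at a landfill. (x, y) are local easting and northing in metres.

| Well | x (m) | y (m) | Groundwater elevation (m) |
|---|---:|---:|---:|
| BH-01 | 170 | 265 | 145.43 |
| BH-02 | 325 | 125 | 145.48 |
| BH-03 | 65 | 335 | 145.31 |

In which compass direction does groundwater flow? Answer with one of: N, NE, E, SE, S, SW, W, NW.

SW

Taking BH-01 as reference: BH-02−BH-01 = (155, -140, +0.05); BH-03−BH-01 = (-105, 70, -0.12).
Determinant of the coordinate differences = 155·70 − (-105)·(-140) = -3850.
∂h/∂x = [(+0.05)·70 − (-0.12)·(-140)] / -3850 = +0.003455
∂h/∂y = [155·(-0.12) − (-105)·(+0.05)] / -3850 = +0.003468
Flow = −∇h = (-0.003455 east, -0.003468 north), which points southwest.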